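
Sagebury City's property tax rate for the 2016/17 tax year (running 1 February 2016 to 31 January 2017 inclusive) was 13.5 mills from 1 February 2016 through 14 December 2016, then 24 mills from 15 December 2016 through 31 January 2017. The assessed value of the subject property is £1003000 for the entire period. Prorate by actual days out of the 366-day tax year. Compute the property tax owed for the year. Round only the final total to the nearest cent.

£14921.68

1 February – 14 December 2016: 318 days at 13.5 mills → £1003000 × 1.35% × 318/366 = £11764.6967
15 December 2016 – 31 January 2017: 48 days at 24 mills → £1003000 × 2.4% × 48/366 = £3156.9836
Total = £14921.6803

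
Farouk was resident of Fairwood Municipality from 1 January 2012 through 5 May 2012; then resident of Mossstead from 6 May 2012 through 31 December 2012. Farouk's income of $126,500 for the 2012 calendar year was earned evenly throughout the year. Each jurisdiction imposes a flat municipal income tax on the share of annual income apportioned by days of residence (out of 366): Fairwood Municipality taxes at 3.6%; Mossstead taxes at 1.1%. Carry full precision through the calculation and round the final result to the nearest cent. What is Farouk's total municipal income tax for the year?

Fairwood Municipality, 1 January – 5 May 2012: 126 days → $126,500 × 3.6% × 126/366 = $1,567.7705
Mossstead, 6 May – 31 December 2012: 240 days → $126,500 × 1.1% × 240/366 = $912.4590
Total = $2,480.2295

$2,480.23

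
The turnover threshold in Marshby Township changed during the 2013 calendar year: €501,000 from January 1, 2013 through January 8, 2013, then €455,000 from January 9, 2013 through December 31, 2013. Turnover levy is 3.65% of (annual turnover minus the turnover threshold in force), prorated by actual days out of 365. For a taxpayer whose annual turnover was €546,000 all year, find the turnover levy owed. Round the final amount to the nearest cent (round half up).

January 1 – January 8, 2013: 8 days, exemption €501,000 → (€546,000 − €501,000) × 3.65% × 8/365 = €36.0000
January 9 – December 31, 2013: 357 days, exemption €455,000 → (€546,000 − €455,000) × 3.65% × 357/365 = €3,248.7000
Total = €3,284.7000

€3,284.70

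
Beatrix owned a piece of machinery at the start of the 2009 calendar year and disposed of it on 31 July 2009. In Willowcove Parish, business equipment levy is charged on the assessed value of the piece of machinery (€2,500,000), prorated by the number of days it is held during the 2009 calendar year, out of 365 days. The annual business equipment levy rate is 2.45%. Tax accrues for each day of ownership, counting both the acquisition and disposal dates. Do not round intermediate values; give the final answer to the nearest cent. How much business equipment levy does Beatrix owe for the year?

€35,575.34

Days held (1 January – 31 July 2009): 212 out of 365
Tax = €2,500,000 × 2.45% × 212/365 = €35,575.3425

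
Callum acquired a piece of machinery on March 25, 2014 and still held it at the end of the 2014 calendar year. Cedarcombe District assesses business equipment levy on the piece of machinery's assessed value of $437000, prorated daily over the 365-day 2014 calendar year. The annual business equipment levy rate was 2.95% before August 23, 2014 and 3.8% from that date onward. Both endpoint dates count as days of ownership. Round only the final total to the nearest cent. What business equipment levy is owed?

March 25 – August 22, 2014: 151 days at 2.95% → $437000 × 2.95% × 151/365 = $5333.1959
August 23 – December 31, 2014: 131 days at 3.8% → $437000 × 3.8% × 131/365 = $5959.9616
Total = $11293.1575

$11293.16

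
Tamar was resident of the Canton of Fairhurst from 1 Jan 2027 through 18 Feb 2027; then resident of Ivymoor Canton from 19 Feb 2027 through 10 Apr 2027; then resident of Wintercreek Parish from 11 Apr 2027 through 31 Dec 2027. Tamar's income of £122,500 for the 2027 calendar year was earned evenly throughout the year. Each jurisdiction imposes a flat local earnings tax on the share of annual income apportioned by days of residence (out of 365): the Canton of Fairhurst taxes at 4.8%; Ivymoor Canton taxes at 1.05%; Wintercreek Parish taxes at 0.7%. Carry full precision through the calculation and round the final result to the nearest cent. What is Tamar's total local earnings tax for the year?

The Canton of Fairhurst, 1 Jan – 18 Feb 2027: 49 days → £122,500 × 4.8% × 49/365 = £789.3699
Ivymoor Canton, 19 Feb – 10 Apr 2027: 51 days → £122,500 × 1.05% × 51/365 = £179.7226
Wintercreek Parish, 11 Apr – 31 Dec 2027: 265 days → £122,500 × 0.7% × 265/365 = £622.5685
Total = £1,591.6610

£1,591.66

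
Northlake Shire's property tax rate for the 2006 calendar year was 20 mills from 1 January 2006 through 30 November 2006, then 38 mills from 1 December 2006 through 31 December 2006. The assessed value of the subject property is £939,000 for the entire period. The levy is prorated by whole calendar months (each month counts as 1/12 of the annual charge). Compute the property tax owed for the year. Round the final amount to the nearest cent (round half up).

£20,188.50

1 January – 30 November 2006: 11 months at 20 mills → £939,000 × 2% × 11/12 = £17,215.0000
1 December – 31 December 2006: 1 month at 38 mills → £939,000 × 3.8% × 1/12 = £2,973.5000
Total = £20,188.5000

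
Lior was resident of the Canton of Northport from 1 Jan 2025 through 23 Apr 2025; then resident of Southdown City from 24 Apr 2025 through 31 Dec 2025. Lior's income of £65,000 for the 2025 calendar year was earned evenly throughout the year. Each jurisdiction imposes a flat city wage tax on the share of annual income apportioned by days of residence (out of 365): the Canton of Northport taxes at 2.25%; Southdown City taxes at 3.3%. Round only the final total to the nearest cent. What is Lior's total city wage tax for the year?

The Canton of Northport, 1 Jan – 23 Apr 2025: 113 days → £65,000 × 2.25% × 113/365 = £452.7740
Southdown City, 24 Apr – 31 Dec 2025: 252 days → £65,000 × 3.3% × 252/365 = £1,480.9315
Total = £1,933.7055

£1,933.71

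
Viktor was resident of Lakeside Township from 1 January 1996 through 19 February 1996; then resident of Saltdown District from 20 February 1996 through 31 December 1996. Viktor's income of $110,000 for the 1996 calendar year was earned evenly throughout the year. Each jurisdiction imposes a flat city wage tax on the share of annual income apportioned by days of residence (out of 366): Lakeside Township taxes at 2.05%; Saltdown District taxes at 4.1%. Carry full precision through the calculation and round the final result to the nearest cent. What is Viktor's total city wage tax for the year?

$4,201.94

Lakeside Township, 1 January – 19 February 1996: 50 days → $110,000 × 2.05% × 50/366 = $308.0601
Saltdown District, 20 February – 31 December 1996: 316 days → $110,000 × 4.1% × 316/366 = $3,893.8798
Total = $4,201.9399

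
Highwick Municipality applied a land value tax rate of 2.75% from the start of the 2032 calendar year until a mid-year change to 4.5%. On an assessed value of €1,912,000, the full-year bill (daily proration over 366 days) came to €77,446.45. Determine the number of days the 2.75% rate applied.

94 days

Let d = days at the first rate; then 366 − d days at the second rate.
€1,912,000 × [2.75%·d + 4.5%·(366−d)] / 366 = €77,446.45
Solving gives d = 94, so the new rate took effect on 4 April 2032.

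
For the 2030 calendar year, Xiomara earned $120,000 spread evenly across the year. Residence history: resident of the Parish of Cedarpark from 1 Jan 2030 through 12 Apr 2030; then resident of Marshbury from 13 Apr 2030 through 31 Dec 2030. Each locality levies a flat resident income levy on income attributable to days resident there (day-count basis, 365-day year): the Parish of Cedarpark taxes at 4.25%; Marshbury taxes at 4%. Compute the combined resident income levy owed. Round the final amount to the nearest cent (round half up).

The Parish of Cedarpark, 1 Jan – 12 Apr 2030: 102 days → $120,000 × 4.25% × 102/365 = $1,425.2055
Marshbury, 13 Apr – 31 Dec 2030: 263 days → $120,000 × 4% × 263/365 = $3,458.6301
Total = $4,883.8356

$4,883.84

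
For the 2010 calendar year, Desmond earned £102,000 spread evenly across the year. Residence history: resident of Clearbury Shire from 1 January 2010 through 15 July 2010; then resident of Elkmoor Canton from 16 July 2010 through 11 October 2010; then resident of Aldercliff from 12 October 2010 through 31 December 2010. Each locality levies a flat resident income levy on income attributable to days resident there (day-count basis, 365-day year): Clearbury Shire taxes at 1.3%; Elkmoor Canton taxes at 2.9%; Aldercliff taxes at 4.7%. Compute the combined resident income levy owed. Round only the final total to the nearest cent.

£2,489.08

Clearbury Shire, 1 January – 15 July 2010: 196 days → £102,000 × 1.3% × 196/365 = £712.0438
Elkmoor Canton, 16 July – 11 October 2010: 88 days → £102,000 × 2.9% × 88/365 = £713.1616
Aldercliff, 12 October – 31 December 2010: 81 days → £102,000 × 4.7% × 81/365 = £1,063.8740
Total = £2,489.0795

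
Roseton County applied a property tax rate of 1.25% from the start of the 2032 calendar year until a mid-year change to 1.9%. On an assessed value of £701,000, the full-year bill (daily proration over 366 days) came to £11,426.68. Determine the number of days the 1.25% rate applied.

Let d = days at the first rate; then 366 − d days at the second rate.
£701,000 × [1.25%·d + 1.9%·(366−d)] / 366 = £11,426.68
Solving gives d = 152, so the new rate took effect on June 1, 2032.

152 days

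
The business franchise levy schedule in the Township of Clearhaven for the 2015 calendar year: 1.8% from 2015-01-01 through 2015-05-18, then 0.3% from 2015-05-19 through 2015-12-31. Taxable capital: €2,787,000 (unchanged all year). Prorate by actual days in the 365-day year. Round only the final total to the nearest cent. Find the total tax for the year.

2015-01-01 to 2015-05-18: 138 days at 1.8% → €2,787,000 × 1.8% × 138/365 = €18,966.8712
2015-05-19 to 2015-12-31: 227 days at 0.3% → €2,787,000 × 0.3% × 227/365 = €5,199.8548
Total = €24,166.7260

€24,166.73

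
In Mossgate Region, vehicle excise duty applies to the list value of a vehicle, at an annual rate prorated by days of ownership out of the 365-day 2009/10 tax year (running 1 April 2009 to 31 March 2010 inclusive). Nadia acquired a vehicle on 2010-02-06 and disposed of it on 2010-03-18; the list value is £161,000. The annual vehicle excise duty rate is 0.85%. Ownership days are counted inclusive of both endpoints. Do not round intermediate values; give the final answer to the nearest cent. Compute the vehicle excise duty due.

£153.72

Days held (2010-02-06 to 2010-03-18): 41 out of 365
Tax = £161,000 × 0.85% × 41/365 = £153.7219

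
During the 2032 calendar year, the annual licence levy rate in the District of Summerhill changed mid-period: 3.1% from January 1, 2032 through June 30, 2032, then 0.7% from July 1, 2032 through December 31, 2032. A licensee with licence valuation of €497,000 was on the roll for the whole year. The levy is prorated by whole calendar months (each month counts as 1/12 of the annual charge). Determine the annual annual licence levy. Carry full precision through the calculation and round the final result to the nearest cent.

€9,443.00

January 1 – June 30, 2032: 6 months at 3.1% → €497,000 × 3.1% × 6/12 = €7,703.5000
July 1 – December 31, 2032: 6 months at 0.7% → €497,000 × 0.7% × 6/12 = €1,739.5000
Total = €9,443.0000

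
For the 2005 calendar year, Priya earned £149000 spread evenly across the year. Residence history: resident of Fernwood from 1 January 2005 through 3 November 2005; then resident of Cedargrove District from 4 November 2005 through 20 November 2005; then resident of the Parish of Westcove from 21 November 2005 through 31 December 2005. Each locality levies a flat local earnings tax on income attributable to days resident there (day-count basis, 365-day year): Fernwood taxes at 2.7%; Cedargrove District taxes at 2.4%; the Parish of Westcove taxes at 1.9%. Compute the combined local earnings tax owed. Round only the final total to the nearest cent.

Fernwood, 1 January – 3 November 2005: 307 days → £149000 × 2.7% × 307/365 = £3383.7288
Cedargrove District, 4 November – 20 November 2005: 17 days → £149000 × 2.4% × 17/365 = £166.5534
The Parish of Westcove, 21 November – 31 December 2005: 41 days → £149000 × 1.9% × 41/365 = £318.0027
Total = £3868.2849

£3868.28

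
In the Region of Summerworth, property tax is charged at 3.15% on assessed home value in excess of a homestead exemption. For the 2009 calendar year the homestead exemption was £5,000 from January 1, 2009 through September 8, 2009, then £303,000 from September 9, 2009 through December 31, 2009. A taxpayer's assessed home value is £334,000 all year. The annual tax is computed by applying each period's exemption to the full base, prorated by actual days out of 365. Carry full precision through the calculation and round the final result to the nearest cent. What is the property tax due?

January 1 – September 8, 2009: 251 days, exemption £5,000 → (£334,000 − £5,000) × 3.15% × 251/365 = £7,126.6808
September 9 – December 31, 2009: 114 days, exemption £303,000 → (£334,000 − £303,000) × 3.15% × 114/365 = £304.9890
Total = £7,431.6699

£7,431.67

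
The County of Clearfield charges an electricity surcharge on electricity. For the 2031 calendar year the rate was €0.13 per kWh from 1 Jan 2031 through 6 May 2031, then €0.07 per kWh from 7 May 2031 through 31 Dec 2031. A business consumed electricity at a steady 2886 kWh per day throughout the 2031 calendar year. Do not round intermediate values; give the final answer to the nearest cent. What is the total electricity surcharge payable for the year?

1 Jan – 6 May 2031: 126 days × 2886 kWh/day = 363,636 kWh at €0.13/kWh → €47,272.68
7 May – 31 Dec 2031: 239 days × 2886 kWh/day = 689,754 kWh at €0.07/kWh → €48,282.78

€95,555.46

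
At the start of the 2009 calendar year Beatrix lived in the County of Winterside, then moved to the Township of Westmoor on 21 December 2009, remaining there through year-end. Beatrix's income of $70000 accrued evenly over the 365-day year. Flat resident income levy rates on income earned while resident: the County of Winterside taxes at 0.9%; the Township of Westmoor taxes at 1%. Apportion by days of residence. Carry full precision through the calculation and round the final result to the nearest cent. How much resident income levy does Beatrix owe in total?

The County of Winterside, 1 January – 20 December 2009: 354 days → $70000 × 0.9% × 354/365 = $611.0137
The Township of Westmoor, 21 December – 31 December 2009: 11 days → $70000 × 1% × 11/365 = $21.0959
Total = $632.1096

$632.11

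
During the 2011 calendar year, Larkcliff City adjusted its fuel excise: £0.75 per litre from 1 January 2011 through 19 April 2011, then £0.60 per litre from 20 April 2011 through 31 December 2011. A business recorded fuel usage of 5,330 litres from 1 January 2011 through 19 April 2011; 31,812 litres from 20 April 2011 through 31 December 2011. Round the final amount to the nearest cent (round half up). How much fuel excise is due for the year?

£23084.70

1 January – 19 April 2011: 5,330 litres at £0.75/litre → £3997.50
20 April – 31 December 2011: 31,812 litres at £0.60/litre → £19087.20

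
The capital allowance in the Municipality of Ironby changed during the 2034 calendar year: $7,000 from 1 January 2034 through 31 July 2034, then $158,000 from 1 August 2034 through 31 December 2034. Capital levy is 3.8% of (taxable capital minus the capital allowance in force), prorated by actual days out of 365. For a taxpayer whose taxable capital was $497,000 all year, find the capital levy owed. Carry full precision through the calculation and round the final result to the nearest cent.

$16,214.76

1 January – 31 July 2034: 212 days, exemption $7,000 → ($497,000 − $7,000) × 3.8% × 212/365 = $10,814.9041
1 August – 31 December 2034: 153 days, exemption $158,000 → ($497,000 − $158,000) × 3.8% × 153/365 = $5,399.8521
Total = $16,214.7562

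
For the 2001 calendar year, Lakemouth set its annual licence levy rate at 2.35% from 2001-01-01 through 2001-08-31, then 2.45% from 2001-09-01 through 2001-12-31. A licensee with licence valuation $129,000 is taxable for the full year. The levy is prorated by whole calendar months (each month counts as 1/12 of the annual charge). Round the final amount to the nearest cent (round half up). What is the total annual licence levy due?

$3,074.50

2001-01-01 to 2001-08-31: 8 months at 2.35% → $129,000 × 2.35% × 8/12 = $2,021.0000
2001-09-01 to 2001-12-31: 4 months at 2.45% → $129,000 × 2.45% × 4/12 = $1,053.5000
Total = $3,074.5000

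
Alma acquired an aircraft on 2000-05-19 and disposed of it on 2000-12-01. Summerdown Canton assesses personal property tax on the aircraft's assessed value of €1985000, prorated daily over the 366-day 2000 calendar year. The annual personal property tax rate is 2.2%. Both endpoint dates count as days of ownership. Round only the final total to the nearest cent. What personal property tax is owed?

€23505.44

Days held (2000-05-19 to 2000-12-01): 197 out of 366
Tax = €1985000 × 2.2% × 197/366 = €23505.4372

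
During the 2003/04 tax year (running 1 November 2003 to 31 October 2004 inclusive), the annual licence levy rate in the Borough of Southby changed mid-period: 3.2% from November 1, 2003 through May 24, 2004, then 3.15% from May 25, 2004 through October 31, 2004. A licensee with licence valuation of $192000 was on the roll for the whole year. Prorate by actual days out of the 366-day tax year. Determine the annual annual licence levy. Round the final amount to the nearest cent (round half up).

November 1, 2003 – May 24, 2004: 206 days at 3.2% → $192000 × 3.2% × 206/366 = $3458.0984
May 25 – October 31, 2004: 160 days at 3.15% → $192000 × 3.15% × 160/366 = $2643.9344
Total = $6102.0328

$6102.03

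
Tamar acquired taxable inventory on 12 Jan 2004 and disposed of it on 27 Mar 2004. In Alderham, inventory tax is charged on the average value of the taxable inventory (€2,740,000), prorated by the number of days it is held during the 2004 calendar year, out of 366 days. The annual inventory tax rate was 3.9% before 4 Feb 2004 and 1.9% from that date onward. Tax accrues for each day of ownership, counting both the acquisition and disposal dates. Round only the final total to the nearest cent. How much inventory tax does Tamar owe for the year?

€14,253.99

12 Jan – 3 Feb 2004: 23 days at 3.9% → €2,740,000 × 3.9% × 23/366 = €6,715.2459
4 Feb – 27 Mar 2004: 53 days at 1.9% → €2,740,000 × 1.9% × 53/366 = €7,538.7432
Total = €14,253.9891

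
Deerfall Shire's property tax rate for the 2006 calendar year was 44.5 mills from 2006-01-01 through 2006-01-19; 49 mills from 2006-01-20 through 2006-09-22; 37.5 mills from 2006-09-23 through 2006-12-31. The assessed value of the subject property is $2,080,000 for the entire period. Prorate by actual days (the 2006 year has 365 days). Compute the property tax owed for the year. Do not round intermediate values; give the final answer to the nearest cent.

2006-01-01 to 2006-01-19: 19 days at 44.5 mills → $2,080,000 × 4.45% × 19/365 = $4,818.1918
2006-01-20 to 2006-09-22: 246 days at 49 mills → $2,080,000 × 4.9% × 246/365 = $68,691.2877
2006-09-23 to 2006-12-31: 100 days at 37.5 mills → $2,080,000 × 3.75% × 100/365 = $21,369.8630
Total = $94,879.3425

$94,879.34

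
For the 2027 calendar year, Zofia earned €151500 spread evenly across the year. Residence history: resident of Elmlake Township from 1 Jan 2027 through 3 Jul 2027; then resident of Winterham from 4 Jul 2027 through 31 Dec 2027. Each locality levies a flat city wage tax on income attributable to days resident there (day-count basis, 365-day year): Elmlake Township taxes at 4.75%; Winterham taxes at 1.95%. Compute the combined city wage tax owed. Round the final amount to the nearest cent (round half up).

€5092.68

Elmlake Township, 1 Jan – 3 Jul 2027: 184 days → €151500 × 4.75% × 184/365 = €3627.6986
Winterham, 4 Jul – 31 Dec 2027: 181 days → €151500 × 1.95% × 181/365 = €1464.9842
Total = €5092.6829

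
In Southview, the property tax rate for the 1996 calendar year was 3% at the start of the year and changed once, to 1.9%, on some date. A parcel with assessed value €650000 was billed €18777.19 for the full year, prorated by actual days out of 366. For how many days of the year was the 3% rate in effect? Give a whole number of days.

Let d = days at the first rate; then 366 − d days at the second rate.
€650000 × [3%·d + 1.9%·(366−d)] / 366 = €18777.19
Solving gives d = 329, so the new rate took effect on 25 November 1996.

329 days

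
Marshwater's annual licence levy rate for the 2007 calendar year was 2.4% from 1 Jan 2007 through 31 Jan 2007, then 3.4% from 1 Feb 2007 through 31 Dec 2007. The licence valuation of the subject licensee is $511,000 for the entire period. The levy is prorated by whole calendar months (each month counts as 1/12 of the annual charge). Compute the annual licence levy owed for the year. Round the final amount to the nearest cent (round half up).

$16,948.17

1 Jan – 31 Jan 2007: 1 month at 2.4% → $511,000 × 2.4% × 1/12 = $1,022.0000
1 Feb – 31 Dec 2007: 11 months at 3.4% → $511,000 × 3.4% × 11/12 = $15,926.1667
Total = $16,948.1667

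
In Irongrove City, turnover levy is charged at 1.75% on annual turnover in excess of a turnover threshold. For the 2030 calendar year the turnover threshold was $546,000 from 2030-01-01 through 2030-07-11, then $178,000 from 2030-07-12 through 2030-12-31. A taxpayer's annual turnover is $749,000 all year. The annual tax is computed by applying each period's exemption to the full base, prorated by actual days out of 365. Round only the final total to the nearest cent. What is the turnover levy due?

2030-01-01 to 2030-07-11: 192 days, exemption $546,000 → ($749,000 − $546,000) × 1.75% × 192/365 = $1,868.7123
2030-07-12 to 2030-12-31: 173 days, exemption $178,000 → ($749,000 − $178,000) × 1.75% × 173/365 = $4,736.1712
Total = $6,604.8836

$6,604.88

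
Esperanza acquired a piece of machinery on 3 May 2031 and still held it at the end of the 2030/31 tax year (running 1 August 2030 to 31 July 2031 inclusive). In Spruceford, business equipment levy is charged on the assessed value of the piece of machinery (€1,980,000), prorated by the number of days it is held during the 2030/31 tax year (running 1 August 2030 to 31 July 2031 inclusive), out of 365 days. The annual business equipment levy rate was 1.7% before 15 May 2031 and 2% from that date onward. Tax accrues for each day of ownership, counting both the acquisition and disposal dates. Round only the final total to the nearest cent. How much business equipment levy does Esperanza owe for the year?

3 May – 14 May 2031: 12 days at 1.7% → €1,980,000 × 1.7% × 12/365 = €1,106.6301
15 May – 31 Jul 2031: 78 days at 2% → €1,980,000 × 2% × 78/365 = €8,462.4658
Total = €9,569.0959

€9,569.10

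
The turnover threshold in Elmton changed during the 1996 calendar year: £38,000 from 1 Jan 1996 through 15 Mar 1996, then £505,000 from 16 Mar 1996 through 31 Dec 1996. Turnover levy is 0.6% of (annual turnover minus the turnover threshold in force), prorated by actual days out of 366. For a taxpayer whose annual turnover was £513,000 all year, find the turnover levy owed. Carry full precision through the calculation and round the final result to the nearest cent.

1 Jan – 15 Mar 1996: 75 days, exemption £38,000 → (£513,000 − £38,000) × 0.6% × 75/366 = £584.0164
16 Mar – 31 Dec 1996: 291 days, exemption £505,000 → (£513,000 − £505,000) × 0.6% × 291/366 = £38.1639
Total = £622.1803

£622.18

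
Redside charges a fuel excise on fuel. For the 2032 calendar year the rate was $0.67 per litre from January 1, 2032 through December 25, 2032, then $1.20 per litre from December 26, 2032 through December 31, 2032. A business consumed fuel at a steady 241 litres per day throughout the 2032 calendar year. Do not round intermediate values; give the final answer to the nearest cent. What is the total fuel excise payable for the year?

January 1 – December 25, 2032: 360 days × 241 litres/day = 86,760 litres at $0.67/litre → $58,129.20
December 26 – December 31, 2032: 6 days × 241 litres/day = 1,446 litres at $1.20/litre → $1,735.20

$59,864.40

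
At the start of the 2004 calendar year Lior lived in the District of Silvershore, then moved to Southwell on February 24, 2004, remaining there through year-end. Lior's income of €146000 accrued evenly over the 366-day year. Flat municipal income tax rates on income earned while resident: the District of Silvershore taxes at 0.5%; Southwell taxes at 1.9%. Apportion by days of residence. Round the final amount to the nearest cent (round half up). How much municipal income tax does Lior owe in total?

The District of Silvershore, January 1 – February 23, 2004: 54 days → €146000 × 0.5% × 54/366 = €107.7049
Southwell, February 24 – December 31, 2004: 312 days → €146000 × 1.9% × 312/366 = €2364.7213
Total = €2472.4262

€2472.43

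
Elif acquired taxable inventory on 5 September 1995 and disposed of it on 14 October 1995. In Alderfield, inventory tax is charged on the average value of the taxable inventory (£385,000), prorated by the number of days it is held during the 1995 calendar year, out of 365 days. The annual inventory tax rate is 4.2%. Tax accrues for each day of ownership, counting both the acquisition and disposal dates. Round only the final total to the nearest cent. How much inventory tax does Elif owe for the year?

£1,772.05

Days held (5 September – 14 October 1995): 40 out of 365
Tax = £385,000 × 4.2% × 40/365 = £1,772.0548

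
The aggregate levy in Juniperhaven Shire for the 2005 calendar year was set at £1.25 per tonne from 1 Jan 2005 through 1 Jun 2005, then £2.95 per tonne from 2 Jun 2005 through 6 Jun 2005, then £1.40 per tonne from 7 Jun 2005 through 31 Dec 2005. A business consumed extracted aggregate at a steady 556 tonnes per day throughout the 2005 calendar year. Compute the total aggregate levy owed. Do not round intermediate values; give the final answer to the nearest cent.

£275,748.20

1 Jan – 1 Jun 2005: 152 days × 556 tonnes/day = 84,512 tonnes at £1.25/tonne → £105,640.00
2 Jun – 6 Jun 2005: 5 days × 556 tonnes/day = 2,780 tonnes at £2.95/tonne → £8,201.00
7 Jun – 31 Dec 2005: 208 days × 556 tonnes/day = 115,648 tonnes at £1.40/tonne → £161,907.20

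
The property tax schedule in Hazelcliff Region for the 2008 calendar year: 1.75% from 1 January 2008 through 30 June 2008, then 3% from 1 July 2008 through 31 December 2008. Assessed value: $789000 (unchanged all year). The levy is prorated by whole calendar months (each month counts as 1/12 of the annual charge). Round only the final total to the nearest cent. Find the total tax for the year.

1 January – 30 June 2008: 6 months at 1.75% → $789000 × 1.75% × 6/12 = $6903.7500
1 July – 31 December 2008: 6 months at 3% → $789000 × 3% × 6/12 = $11835.0000
Total = $18738.7500

$18738.75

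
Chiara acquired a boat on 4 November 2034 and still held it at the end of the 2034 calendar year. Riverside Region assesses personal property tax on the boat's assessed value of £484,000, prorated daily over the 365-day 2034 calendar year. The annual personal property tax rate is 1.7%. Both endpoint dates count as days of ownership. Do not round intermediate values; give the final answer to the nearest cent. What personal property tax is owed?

Days held (4 November – 31 December 2034): 58 out of 365
Tax = £484,000 × 1.7% × 58/365 = £1,307.4630

£1,307.46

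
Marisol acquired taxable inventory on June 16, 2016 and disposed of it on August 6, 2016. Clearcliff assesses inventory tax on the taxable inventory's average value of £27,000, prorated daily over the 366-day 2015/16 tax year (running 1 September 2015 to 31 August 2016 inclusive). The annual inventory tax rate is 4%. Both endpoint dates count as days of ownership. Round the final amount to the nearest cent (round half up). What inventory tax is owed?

£153.44

Days held (June 16 – August 6, 2016): 52 out of 366
Tax = £27,000 × 4% × 52/366 = £153.4426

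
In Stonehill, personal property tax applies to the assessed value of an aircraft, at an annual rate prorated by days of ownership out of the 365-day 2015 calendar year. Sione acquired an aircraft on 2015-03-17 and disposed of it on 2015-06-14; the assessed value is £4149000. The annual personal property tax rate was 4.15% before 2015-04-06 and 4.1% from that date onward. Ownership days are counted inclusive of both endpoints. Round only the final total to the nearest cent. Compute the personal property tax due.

2015-03-17 to 2015-04-05: 20 days at 4.15% → £4149000 × 4.15% × 20/365 = £9434.7123
2015-04-06 to 2015-06-14: 70 days at 4.1% → £4149000 × 4.1% × 70/365 = £32623.6438
Total = £42058.3562

£42058.36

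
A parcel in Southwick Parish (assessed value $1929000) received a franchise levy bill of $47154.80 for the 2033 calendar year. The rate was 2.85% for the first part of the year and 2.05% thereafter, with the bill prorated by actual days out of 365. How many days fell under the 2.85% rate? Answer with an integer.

180 days

Let d = days at the first rate; then 365 − d days at the second rate.
$1929000 × [2.85%·d + 2.05%·(365−d)] / 365 = $47154.80
Solving gives d = 180, so the new rate took effect on 30 June 2033.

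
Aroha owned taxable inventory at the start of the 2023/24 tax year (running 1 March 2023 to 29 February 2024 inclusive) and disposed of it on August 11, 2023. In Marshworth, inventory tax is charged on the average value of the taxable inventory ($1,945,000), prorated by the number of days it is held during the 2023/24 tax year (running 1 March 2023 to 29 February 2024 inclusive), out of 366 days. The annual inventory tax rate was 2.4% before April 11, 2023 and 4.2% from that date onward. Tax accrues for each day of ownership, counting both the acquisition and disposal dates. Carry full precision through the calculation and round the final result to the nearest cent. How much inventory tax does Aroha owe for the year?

March 1 – April 10, 2023: 41 days at 2.4% → $1,945,000 × 2.4% × 41/366 = $5,229.1803
April 11 – August 11, 2023: 123 days at 4.2% → $1,945,000 × 4.2% × 123/366 = $27,453.1967
Total = $32,682.3770

$32,682.38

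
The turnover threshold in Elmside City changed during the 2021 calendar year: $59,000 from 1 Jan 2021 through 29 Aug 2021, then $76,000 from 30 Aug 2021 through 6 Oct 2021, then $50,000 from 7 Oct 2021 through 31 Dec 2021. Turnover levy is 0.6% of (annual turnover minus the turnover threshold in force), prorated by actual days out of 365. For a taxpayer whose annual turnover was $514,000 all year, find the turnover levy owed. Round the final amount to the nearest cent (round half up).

$2,732.10

1 Jan – 29 Aug 2021: 241 days, exemption $59,000 → ($514,000 − $59,000) × 0.6% × 241/365 = $1,802.5479
30 Aug – 6 Oct 2021: 38 days, exemption $76,000 → ($514,000 − $76,000) × 0.6% × 38/365 = $273.6000
7 Oct – 31 Dec 2021: 86 days, exemption $50,000 → ($514,000 − $50,000) × 0.6% × 86/365 = $655.9562
Total = $2,732.1041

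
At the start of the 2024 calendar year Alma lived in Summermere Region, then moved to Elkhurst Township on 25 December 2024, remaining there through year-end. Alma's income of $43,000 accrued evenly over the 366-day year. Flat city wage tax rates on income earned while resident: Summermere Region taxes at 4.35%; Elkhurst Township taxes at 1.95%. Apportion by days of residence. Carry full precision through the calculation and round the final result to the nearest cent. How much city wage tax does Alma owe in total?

Summermere Region, 1 January – 24 December 2024: 359 days → $43,000 × 4.35% × 359/366 = $1,834.7254
Elkhurst Township, 25 December – 31 December 2024: 7 days → $43,000 × 1.95% × 7/366 = $16.0369
Total = $1,850.7623

$1,850.76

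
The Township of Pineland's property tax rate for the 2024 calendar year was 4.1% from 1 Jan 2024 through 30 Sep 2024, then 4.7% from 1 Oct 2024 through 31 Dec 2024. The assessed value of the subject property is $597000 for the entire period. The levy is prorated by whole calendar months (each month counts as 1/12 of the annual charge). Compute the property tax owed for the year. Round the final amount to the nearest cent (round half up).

$25372.50

1 Jan – 30 Sep 2024: 9 months at 4.1% → $597000 × 4.1% × 9/12 = $18357.7500
1 Oct – 31 Dec 2024: 3 months at 4.7% → $597000 × 4.7% × 3/12 = $7014.7500
Total = $25372.5000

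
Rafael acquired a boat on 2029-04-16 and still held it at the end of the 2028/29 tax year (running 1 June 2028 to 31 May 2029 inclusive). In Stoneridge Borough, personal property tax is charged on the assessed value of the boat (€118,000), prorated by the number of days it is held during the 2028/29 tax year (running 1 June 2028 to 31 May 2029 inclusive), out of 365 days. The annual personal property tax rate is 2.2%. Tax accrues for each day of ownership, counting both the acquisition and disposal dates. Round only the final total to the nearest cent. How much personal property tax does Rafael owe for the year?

€327.17

Days held (2029-04-16 to 2029-05-31): 46 out of 365
Tax = €118,000 × 2.2% × 46/365 = €327.1671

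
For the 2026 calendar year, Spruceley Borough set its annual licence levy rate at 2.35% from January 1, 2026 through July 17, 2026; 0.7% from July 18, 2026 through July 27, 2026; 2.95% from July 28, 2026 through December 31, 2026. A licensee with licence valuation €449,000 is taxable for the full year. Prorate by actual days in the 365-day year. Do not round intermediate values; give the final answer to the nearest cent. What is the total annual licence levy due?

€11,507.32

January 1 – July 17, 2026: 198 days at 2.35% → €449,000 × 2.35% × 198/365 = €5,723.8274
July 18 – July 27, 2026: 10 days at 0.7% → €449,000 × 0.7% × 10/365 = €86.1096
July 28 – December 31, 2026: 157 days at 2.95% → €449,000 × 2.95% × 157/365 = €5,697.3795
Total = €11,507.3164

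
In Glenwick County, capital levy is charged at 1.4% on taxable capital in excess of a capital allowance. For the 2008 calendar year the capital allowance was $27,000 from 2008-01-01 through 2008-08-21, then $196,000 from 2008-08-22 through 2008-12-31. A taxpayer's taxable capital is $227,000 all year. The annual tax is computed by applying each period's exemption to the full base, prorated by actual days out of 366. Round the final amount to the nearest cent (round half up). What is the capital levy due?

2008-01-01 to 2008-08-21: 234 days, exemption $27,000 → ($227,000 − $27,000) × 1.4% × 234/366 = $1,790.1639
2008-08-22 to 2008-12-31: 132 days, exemption $196,000 → ($227,000 − $196,000) × 1.4% × 132/366 = $156.5246
Total = $1,946.6885

$1,946.69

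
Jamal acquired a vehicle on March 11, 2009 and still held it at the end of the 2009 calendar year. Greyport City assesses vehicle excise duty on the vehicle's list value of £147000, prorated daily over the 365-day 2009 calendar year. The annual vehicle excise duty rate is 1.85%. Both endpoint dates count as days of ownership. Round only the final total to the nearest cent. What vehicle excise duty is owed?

Days held (March 11 – December 31, 2009): 296 out of 365
Tax = £147000 × 1.85% × 296/365 = £2205.4027

£2205.40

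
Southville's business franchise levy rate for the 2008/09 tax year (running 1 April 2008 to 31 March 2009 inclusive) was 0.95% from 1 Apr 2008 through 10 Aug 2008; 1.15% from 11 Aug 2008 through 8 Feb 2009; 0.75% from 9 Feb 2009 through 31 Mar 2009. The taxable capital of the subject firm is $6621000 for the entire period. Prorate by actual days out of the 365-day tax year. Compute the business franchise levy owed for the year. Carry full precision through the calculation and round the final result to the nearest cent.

1 Apr – 10 Aug 2008: 132 days at 0.95% → $6621000 × 0.95% × 132/365 = $22747.2164
11 Aug 2008 – 8 Feb 2009: 182 days at 1.15% → $6621000 × 1.15% × 182/365 = $37966.4466
9 Feb – 31 Mar 2009: 51 days at 0.75% → $6621000 × 0.75% × 51/365 = $6938.4452
Total = $67652.1082

$67652.11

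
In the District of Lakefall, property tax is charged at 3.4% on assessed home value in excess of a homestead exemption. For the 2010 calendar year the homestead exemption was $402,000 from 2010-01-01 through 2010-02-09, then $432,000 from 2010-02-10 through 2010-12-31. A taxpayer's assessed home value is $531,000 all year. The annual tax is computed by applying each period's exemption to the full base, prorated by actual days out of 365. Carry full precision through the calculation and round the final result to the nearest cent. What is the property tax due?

2010-01-01 to 2010-02-09: 40 days, exemption $402,000 → ($531,000 − $402,000) × 3.4% × 40/365 = $480.6575
2010-02-10 to 2010-12-31: 325 days, exemption $432,000 → ($531,000 − $432,000) × 3.4% × 325/365 = $2,997.1233
Total = $3,477.7808

$3,477.78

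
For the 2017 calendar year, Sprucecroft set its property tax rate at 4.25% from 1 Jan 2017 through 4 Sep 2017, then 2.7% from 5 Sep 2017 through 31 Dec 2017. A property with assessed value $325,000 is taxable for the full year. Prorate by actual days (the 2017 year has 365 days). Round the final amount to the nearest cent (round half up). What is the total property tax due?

1 Jan – 4 Sep 2017: 247 days at 4.25% → $325,000 × 4.25% × 247/365 = $9,347.0890
5 Sep – 31 Dec 2017: 118 days at 2.7% → $325,000 × 2.7% × 118/365 = $2,836.8493
Total = $12,183.9384

$12,183.94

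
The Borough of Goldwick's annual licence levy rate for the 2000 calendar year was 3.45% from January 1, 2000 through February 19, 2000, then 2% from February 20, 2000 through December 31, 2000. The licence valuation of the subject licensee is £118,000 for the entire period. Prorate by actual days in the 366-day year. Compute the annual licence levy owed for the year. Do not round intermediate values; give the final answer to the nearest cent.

£2,593.74

January 1 – February 19, 2000: 50 days at 3.45% → £118,000 × 3.45% × 50/366 = £556.1475
February 20 – December 31, 2000: 316 days at 2% → £118,000 × 2% × 316/366 = £2,037.5956
Total = £2,593.7432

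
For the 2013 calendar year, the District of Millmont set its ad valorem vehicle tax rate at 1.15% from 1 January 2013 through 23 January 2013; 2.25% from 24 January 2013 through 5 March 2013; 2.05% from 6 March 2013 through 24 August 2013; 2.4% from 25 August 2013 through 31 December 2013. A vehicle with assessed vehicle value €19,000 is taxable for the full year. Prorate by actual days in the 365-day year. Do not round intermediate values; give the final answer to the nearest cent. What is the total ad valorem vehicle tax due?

€406.50

1 January – 23 January 2013: 23 days at 1.15% → €19,000 × 1.15% × 23/365 = €13.7685
24 January – 5 March 2013: 41 days at 2.25% → €19,000 × 2.25% × 41/365 = €48.0205
6 March – 24 August 2013: 172 days at 2.05% → €19,000 × 2.05% × 172/365 = €183.5452
25 August – 31 December 2013: 129 days at 2.4% → €19,000 × 2.4% × 129/365 = €161.1616
Total = €406.4959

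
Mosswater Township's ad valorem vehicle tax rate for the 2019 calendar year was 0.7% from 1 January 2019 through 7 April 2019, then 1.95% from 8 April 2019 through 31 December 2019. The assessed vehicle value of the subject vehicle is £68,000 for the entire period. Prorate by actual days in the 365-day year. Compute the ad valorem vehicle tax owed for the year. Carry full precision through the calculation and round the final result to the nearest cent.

£1,100.11

1 January – 7 April 2019: 97 days at 0.7% → £68,000 × 0.7% × 97/365 = £126.4986
8 April – 31 December 2019: 268 days at 1.95% → £68,000 × 1.95% × 268/365 = £973.6110
Total = £1,100.1096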